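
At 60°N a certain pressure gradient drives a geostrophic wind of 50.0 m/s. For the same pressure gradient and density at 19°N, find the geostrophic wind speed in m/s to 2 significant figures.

With the same pressure gradient and density, V_g ∝ 1/f ∝ 1/sin φ.
V₂ = V₁ · sin φ₁ / sin φ₂ = 50.0 × sin 60° / sin 19°
V₂ = 50.0 × 0.8660/0.3256 = 130 m/s

130 m/s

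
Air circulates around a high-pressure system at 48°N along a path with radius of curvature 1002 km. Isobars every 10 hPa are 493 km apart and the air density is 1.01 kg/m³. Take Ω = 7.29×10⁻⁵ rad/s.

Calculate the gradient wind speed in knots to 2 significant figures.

46 knots

Coriolis parameter at 48°N:
f = 2Ω sin φ = 2 × 7.29×10⁻⁵ × sin 48° = 1.08×10⁻⁴ s⁻¹
Pressure gradient: |∂P/∂n| = 1000 Pa / 493000 m = 2.03×10⁻³ Pa/m
Geostrophic speed: V_g = |∂P/∂n|/(fρ) = 2.03×10⁻³/(1.08×10⁻⁴ × 1.01) = 18.5 m/s
Around a high, pressure-gradient force acts outward with centrifugal, so Coriolis balances both:
fV = (1/ρ)|∂P/∂n| + V²/R  →  V² − fR·V + fR·V_g = 0
With fR = 1.08×10⁻⁴ × 1002×10³ m = 109 m/s:
V = [fR − √((fR)² − 4 fR V_g)]/2 = [109 − √(109² − 4×109×18.5)]/2 = 23.7 m/s
Supergeostrophic (V > V_g = 18.5 m/s), as expected around a high.
Converting: 23.7 m/s × 1.944 = 46 knots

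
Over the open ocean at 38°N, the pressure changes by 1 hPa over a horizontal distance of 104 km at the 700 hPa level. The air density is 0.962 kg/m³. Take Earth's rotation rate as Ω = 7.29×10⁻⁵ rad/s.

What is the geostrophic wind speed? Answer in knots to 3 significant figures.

Coriolis parameter at 38°N:
f = 2Ω sin φ = 2 × 7.29×10⁻⁵ × sin 38° = 8.98×10⁻⁵ s⁻¹
Pressure gradient: |∂P/∂n| = 100 Pa / 104000 m = 9.62×10⁻⁴ Pa/m
Geostrophic balance (pressure-gradient force = Coriolis force):
V_g = (1/(fρ)) |∂P/∂n| = 9.62×10⁻⁴ / (8.98×10⁻⁵ × 0.962) = 11.1 m/s
Converting: 11.1 m/s × 1.944 = 21.6 knots

21.6 knots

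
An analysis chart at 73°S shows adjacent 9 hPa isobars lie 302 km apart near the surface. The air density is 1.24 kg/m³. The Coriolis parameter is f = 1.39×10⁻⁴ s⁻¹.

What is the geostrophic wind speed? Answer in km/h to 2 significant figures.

Pressure gradient: |∂P/∂n| = 900 Pa / 302000 m = 2.98×10⁻³ Pa/m
Geostrophic balance (pressure-gradient force = Coriolis force):
V_g = (1/(fρ)) |∂P/∂n| = 2.98×10⁻³ / (1.39×10⁻⁴ × 1.24) = 17.3 m/s
Converting: 17.3 m/s × 3.6 = 62 km/h

62 km/h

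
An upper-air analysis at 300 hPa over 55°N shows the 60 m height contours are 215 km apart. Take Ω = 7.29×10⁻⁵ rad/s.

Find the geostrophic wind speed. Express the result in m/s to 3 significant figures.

Coriolis parameter at 55°N:
f = 2Ω sin φ = 2 × 7.29×10⁻⁵ × sin 55° = 1.19×10⁻⁴ s⁻¹
Height gradient: |∂Z/∂n| = 60 m / 215000 m = 2.79×10⁻⁴
On a pressure surface, geostrophic balance gives V_g = (g/f)|∂Z/∂n|:
V_g = 9.81 × 2.79×10⁻⁴ / 1.19×10⁻⁴ = 22.9 m/s

22.9 m/s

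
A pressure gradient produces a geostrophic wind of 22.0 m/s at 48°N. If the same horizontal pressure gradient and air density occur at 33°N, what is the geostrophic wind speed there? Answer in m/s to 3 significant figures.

30.0 m/s

With the same pressure gradient and density, V_g ∝ 1/f ∝ 1/sin φ.
V₂ = V₁ · sin φ₁ / sin φ₂ = 22.0 × sin 48° / sin 33°
V₂ = 22.0 × 0.7431/0.5446 = 30.0 m/s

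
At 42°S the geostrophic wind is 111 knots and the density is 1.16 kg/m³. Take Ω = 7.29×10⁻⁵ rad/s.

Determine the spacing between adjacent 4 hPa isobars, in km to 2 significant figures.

62 km

Coriolis parameter at 42°S:
f = 2Ω sin φ = 2 × 7.29×10⁻⁵ × sin 42° = 9.76×10⁻⁵ s⁻¹
Wind speed in SI: 111 knots = 57.1 m/s
Geostrophic balance rearranged: |∂P/∂n| = f ρ V_g
|∂P/∂n| = 9.76×10⁻⁵ × 1.16 × 57.1 = 6.46×10⁻³ Pa/m
Isobar spacing: Δn = ΔP/|∂P/∂n| = 400 Pa / 6.46×10⁻³ Pa/m = 61897 m ≈ 62 km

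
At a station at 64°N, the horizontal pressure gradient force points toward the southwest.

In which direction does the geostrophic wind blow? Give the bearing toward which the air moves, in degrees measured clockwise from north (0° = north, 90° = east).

315°

The pressure-gradient force points toward the southwest (bearing 225°).
Geostrophic balance: in the Northern Hemisphere the Coriolis force deflects motion to the right, so the geostrophic wind blows 90° to the right of the pressure-gradient force (low pressure on the left).
Rotating 225° by 90° clockwise gives 315° — the wind blows toward the northwest.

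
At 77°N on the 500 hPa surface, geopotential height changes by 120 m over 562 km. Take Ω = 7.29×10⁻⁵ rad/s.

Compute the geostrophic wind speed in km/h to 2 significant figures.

53 km/h

Coriolis parameter at 77°N:
f = 2Ω sin φ = 2 × 7.29×10⁻⁵ × sin 77° = 1.42×10⁻⁴ s⁻¹
Height gradient: |∂Z/∂n| = 120 m / 562000 m = 2.14×10⁻⁴
On a pressure surface, geostrophic balance gives V_g = (g/f)|∂Z/∂n|:
V_g = 9.81 × 2.14×10⁻⁴ / 1.42×10⁻⁴ = 14.7 m/s
Converting: 14.7 m/s × 3.6 = 53 km/h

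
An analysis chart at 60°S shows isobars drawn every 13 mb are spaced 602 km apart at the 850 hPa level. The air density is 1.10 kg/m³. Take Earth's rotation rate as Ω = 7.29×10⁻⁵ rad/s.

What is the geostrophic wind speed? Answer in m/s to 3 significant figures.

15.5 m/s

Coriolis parameter at 60°S:
f = 2Ω sin φ = 2 × 7.29×10⁻⁵ × sin 60° = 1.26×10⁻⁴ s⁻¹
Pressure gradient: |∂P/∂n| = 1300 Pa / 602000 m = 2.16×10⁻³ Pa/m
Geostrophic balance (pressure-gradient force = Coriolis force):
V_g = (1/(fρ)) |∂P/∂n| = 2.16×10⁻³ / (1.26×10⁻⁴ × 1.10) = 15.5 m/s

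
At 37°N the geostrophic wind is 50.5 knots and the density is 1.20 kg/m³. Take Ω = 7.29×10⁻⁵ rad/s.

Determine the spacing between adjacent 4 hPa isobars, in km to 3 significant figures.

146 km

Coriolis parameter at 37°N:
f = 2Ω sin φ = 2 × 7.29×10⁻⁵ × sin 37° = 8.77×10⁻⁵ s⁻¹
Wind speed in SI: 50.5 knots = 26.0 m/s
Geostrophic balance rearranged: |∂P/∂n| = f ρ V_g
|∂P/∂n| = 8.77×10⁻⁵ × 1.20 × 26.0 = 2.74×10⁻³ Pa/m
Isobar spacing: Δn = ΔP/|∂P/∂n| = 400 Pa / 2.74×10⁻³ Pa/m = 146227 m ≈ 146 km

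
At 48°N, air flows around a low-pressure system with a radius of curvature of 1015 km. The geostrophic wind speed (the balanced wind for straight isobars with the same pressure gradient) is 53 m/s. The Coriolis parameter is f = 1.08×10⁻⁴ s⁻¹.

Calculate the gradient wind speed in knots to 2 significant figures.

76 knots

Around a low, centrifugal force acts outward with Coriolis, so pressure-gradient force balances both:
(1/ρ)|∂P/∂n| = fV + V²/R  →  V² + fR·V − fR·V_g = 0
With fR = 1.08×10⁻⁴ × 1015×10³ m = 110 m/s:
V = [−fR + √((fR)² + 4 fR V_g)]/2 = [−110 + √(110² + 4×110×53)]/2 = 39.1 m/s
Subgeostrophic (V < V_g = 53 m/s), as expected around a low.
Converting: 39.1 m/s × 1.944 = 76 knots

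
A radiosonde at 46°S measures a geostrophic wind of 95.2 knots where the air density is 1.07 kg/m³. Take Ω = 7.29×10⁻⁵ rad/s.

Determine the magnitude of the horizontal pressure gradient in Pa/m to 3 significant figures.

5.50×10⁻³ Pa/m

Coriolis parameter at 46°S:
f = 2Ω sin φ = 2 × 7.29×10⁻⁵ × sin 46° = 1.05×10⁻⁴ s⁻¹
Wind speed in SI: 95.2 knots = 49.0 m/s
Geostrophic balance rearranged: |∂P/∂n| = f ρ V_g
|∂P/∂n| = 1.05×10⁻⁴ × 1.07 × 49.0 = 5.50×10⁻³ Pa/m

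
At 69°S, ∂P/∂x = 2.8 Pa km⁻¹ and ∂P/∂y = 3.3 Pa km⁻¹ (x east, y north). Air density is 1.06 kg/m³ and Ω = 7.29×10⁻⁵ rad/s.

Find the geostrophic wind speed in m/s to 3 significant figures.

30.0 m/s

Coriolis parameter at 69°S:
f = 2Ω sin φ = 2 × 7.29×10⁻⁵ × sin 69° = 1.36×10⁻⁴ s⁻¹
In the Southern Hemisphere f is negative: f = −1.36×10⁻⁴ s⁻¹.
Component geostrophic relations (x east, y north):
u_g = −(1/(fρ)) ∂P/∂y,  v_g = (1/(fρ)) ∂P/∂x
u_g = −(3.3×10⁻³)/(−1.36×10⁻⁴ × 1.06) = 22.9 m/s;  v_g = (2.8×10⁻³)/(−1.36×10⁻⁴ × 1.06) = −19.4 m/s
|V_g| = √(u_g² + v_g²) = 30.0 m/s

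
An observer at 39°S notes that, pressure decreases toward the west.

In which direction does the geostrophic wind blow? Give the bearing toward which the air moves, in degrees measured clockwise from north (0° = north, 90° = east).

180°

The pressure-gradient force points toward the west (bearing 270°).
Geostrophic balance: in the Southern Hemisphere the Coriolis force deflects motion to the left, so the geostrophic wind blows 90° to the left of the pressure-gradient force (low pressure on the right).
Rotating 270° by 90° counterclockwise gives 180° — the wind blows toward the south.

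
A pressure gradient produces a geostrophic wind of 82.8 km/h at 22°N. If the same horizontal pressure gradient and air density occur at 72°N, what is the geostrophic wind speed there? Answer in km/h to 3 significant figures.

32.6 km/h

With the same pressure gradient and density, V_g ∝ 1/f ∝ 1/sin φ.
V₂ = V₁ · sin φ₁ / sin φ₂ = 82.8 × sin 22° / sin 72°
V₂ = 82.8 × 0.3746/0.9511 = 32.6 km/h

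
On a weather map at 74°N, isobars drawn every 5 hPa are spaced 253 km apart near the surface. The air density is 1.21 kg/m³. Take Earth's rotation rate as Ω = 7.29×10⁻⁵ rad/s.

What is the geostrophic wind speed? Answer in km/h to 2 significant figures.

42 km/h

Coriolis parameter at 74°N:
f = 2Ω sin φ = 2 × 7.29×10⁻⁵ × sin 74° = 1.40×10⁻⁴ s⁻¹
Pressure gradient: |∂P/∂n| = 500 Pa / 253000 m = 1.98×10⁻³ Pa/m
Geostrophic balance (pressure-gradient force = Coriolis force):
V_g = (1/(fρ)) |∂P/∂n| = 1.98×10⁻³ / (1.40×10⁻⁴ × 1.21) = 11.7 m/s
Converting: 11.7 m/s × 3.6 = 42 km/h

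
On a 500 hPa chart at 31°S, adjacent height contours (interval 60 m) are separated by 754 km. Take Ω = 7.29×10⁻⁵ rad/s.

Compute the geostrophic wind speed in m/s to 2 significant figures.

Coriolis parameter at 31°S:
f = 2Ω sin φ = 2 × 7.29×10⁻⁵ × sin 31° = 7.51×10⁻⁵ s⁻¹
Height gradient: |∂Z/∂n| = 60 m / 754000 m = 7.96×10⁻⁵
On a pressure surface, geostrophic balance gives V_g = (g/f)|∂Z/∂n|:
V_g = 9.81 × 7.96×10⁻⁵ / 7.51×10⁻⁵ = 10.4 m/s

10 m/s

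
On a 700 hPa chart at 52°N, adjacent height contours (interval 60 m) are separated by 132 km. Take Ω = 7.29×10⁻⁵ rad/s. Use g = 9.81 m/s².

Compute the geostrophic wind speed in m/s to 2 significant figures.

Coriolis parameter at 52°N:
f = 2Ω sin φ = 2 × 7.29×10⁻⁵ × sin 52° = 1.15×10⁻⁴ s⁻¹
Height gradient: |∂Z/∂n| = 60 m / 132000 m = 4.55×10⁻⁴
On a pressure surface, geostrophic balance gives V_g = (g/f)|∂Z/∂n|:
V_g = 9.81 × 4.55×10⁻⁴ / 1.15×10⁻⁴ = 38.8 m/s

39 m/s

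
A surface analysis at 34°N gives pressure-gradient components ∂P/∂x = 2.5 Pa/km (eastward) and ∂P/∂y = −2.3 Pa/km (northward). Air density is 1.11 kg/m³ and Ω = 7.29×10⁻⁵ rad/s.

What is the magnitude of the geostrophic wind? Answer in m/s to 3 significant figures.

Coriolis parameter at 34°N:
f = 2Ω sin φ = 2 × 7.29×10⁻⁵ × sin 34° = 8.15×10⁻⁵ s⁻¹
Component geostrophic relations (x east, y north):
u_g = −(1/(fρ)) ∂P/∂y,  v_g = (1/(fρ)) ∂P/∂x
u_g = −(−2.3×10⁻³)/(8.15×10⁻⁵ × 1.11) = 25.4 m/s;  v_g = (2.5×10⁻³)/(8.15×10⁻⁵ × 1.11) = 27.6 m/s
|V_g| = √(u_g² + v_g²) = 37.5 m/s

37.5 m/s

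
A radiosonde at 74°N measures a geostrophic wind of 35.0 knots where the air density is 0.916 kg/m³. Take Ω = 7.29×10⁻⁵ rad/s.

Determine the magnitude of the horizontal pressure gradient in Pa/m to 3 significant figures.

Coriolis parameter at 74°N:
f = 2Ω sin φ = 2 × 7.29×10⁻⁵ × sin 74° = 1.40×10⁻⁴ s⁻¹
Wind speed in SI: 35.0 knots = 18.0 m/s
Geostrophic balance rearranged: |∂P/∂n| = f ρ V_g
|∂P/∂n| = 1.40×10⁻⁴ × 0.916 × 18.0 = 2.31×10⁻³ Pa/m

2.31×10⁻³ Pa/m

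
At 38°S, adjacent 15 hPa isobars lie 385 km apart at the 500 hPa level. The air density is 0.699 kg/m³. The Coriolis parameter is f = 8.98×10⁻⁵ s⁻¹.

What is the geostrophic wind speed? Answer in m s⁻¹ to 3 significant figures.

62.1 m s⁻¹

Pressure gradient: |∂P/∂n| = 1500 Pa / 385000 m = 3.90×10⁻³ Pa/m
Geostrophic balance (pressure-gradient force = Coriolis force):
V_g = (1/(fρ)) |∂P/∂n| = 3.90×10⁻³ / (8.98×10⁻⁵ × 0.699) = 62.1 m/s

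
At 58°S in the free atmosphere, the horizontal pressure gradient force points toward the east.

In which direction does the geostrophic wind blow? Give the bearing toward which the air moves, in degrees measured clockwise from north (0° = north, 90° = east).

000°

The pressure-gradient force points toward the east (bearing 090°).
Geostrophic balance: in the Southern Hemisphere the Coriolis force deflects motion to the left, so the geostrophic wind blows 90° to the left of the pressure-gradient force (low pressure on the right).
Rotating 090° by 90° counterclockwise gives 000° — the wind blows toward the north.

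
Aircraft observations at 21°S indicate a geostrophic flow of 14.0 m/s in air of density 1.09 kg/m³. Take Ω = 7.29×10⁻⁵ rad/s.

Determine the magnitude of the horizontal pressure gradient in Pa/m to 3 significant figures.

Coriolis parameter at 21°S:
f = 2Ω sin φ = 2 × 7.29×10⁻⁵ × sin 21° = 5.23×10⁻⁵ s⁻¹
Geostrophic balance rearranged: |∂P/∂n| = f ρ V_g
|∂P/∂n| = 5.23×10⁻⁵ × 1.09 × 14.0 = 7.97×10⁻⁴ Pa/m

7.97×10⁻⁴ Pa/m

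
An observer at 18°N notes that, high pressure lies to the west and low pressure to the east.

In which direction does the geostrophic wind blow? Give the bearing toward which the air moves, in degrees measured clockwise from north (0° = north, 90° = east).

The pressure-gradient force points toward the east (bearing 090°).
Geostrophic balance: in the Northern Hemisphere the Coriolis force deflects motion to the right, so the geostrophic wind blows 90° to the right of the pressure-gradient force (low pressure on the left).
Rotating 090° by 90° clockwise gives 180° — the wind blows toward the south.

180°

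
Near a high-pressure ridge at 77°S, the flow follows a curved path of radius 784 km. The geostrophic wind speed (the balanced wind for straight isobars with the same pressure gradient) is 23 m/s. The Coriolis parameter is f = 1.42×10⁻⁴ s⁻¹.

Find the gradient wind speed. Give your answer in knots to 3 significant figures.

63.1 knots

Around a high, pressure-gradient force acts outward with centrifugal, so Coriolis balances both:
fV = (1/ρ)|∂P/∂n| + V²/R  →  V² − fR·V + fR·V_g = 0
With fR = 1.42×10⁻⁴ × 784×10³ m = 111 m/s:
V = [fR − √((fR)² − 4 fR V_g)]/2 = [111 − √(111² − 4×111×23)]/2 = 32.5 m/s
Supergeostrophic (V > V_g = 23 m/s), as expected around a high.
Converting: 32.5 m/s × 1.944 = 63.1 knots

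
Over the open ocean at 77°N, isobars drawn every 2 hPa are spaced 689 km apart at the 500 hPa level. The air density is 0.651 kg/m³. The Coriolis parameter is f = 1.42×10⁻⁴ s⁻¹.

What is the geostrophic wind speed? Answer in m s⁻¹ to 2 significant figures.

3.1 m s⁻¹

Pressure gradient: |∂P/∂n| = 200 Pa / 689000 m = 2.90×10⁻⁴ Pa/m
Geostrophic balance (pressure-gradient force = Coriolis force):
V_g = (1/(fρ)) |∂P/∂n| = 2.90×10⁻⁴ / (1.42×10⁻⁴ × 0.651) = 3.14 m/s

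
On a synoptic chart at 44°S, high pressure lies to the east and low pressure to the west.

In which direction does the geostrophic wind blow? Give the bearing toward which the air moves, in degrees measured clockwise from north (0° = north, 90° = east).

180°

The pressure-gradient force points toward the west (bearing 270°).
Geostrophic balance: in the Southern Hemisphere the Coriolis force deflects motion to the left, so the geostrophic wind blows 90° to the left of the pressure-gradient force (low pressure on the right).
Rotating 270° by 90° counterclockwise gives 180° — the wind blows toward the south.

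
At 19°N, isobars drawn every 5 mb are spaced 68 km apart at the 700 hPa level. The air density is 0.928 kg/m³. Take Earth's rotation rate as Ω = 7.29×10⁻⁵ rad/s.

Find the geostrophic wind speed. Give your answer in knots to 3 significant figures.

324 knots

Coriolis parameter at 19°N:
f = 2Ω sin φ = 2 × 7.29×10⁻⁵ × sin 19° = 4.75×10⁻⁵ s⁻¹
Pressure gradient: |∂P/∂n| = 500 Pa / 68000 m = 7.35×10⁻³ Pa/m
Geostrophic balance (pressure-gradient force = Coriolis force):
V_g = (1/(fρ)) |∂P/∂n| = 7.35×10⁻³ / (4.75×10⁻⁵ × 0.928) = 167 m/s
Converting: 167 m/s × 1.944 = 324 knots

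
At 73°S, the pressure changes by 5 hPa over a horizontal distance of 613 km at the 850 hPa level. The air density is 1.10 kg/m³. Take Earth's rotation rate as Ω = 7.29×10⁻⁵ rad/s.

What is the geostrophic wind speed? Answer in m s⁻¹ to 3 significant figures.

5.32 m s⁻¹

Coriolis parameter at 73°S:
f = 2Ω sin φ = 2 × 7.29×10⁻⁵ × sin 73° = 1.39×10⁻⁴ s⁻¹
Pressure gradient: |∂P/∂n| = 500 Pa / 613000 m = 8.16×10⁻⁴ Pa/m
Geostrophic balance (pressure-gradient force = Coriolis force):
V_g = (1/(fρ)) |∂P/∂n| = 8.16×10⁻⁴ / (1.39×10⁻⁴ × 1.10) = 5.32 m/s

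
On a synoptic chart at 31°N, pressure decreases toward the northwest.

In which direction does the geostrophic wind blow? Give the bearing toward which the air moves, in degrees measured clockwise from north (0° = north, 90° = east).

The pressure-gradient force points toward the northwest (bearing 315°).
Geostrophic balance: in the Northern Hemisphere the Coriolis force deflects motion to the right, so the geostrophic wind blows 90° to the right of the pressure-gradient force (low pressure on the left).
Rotating 315° by 90° clockwise gives 045° — the wind blows toward the northeast.

045°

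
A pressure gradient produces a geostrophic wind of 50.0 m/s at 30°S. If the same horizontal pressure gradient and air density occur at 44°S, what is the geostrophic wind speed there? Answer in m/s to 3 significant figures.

36.0 m/s

With the same pressure gradient and density, V_g ∝ 1/f ∝ 1/sin φ.
V₂ = V₁ · sin φ₁ / sin φ₂ = 50.0 × sin 30° / sin 44°
V₂ = 50.0 × 0.5000/0.6947 = 36.0 m/s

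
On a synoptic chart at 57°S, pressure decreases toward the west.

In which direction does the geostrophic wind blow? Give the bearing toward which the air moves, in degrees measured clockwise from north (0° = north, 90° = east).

180°

The pressure-gradient force points toward the west (bearing 270°).
Geostrophic balance: in the Southern Hemisphere the Coriolis force deflects motion to the left, so the geostrophic wind blows 90° to the left of the pressure-gradient force (low pressure on the right).
Rotating 270° by 90° counterclockwise gives 180° — the wind blows toward the south.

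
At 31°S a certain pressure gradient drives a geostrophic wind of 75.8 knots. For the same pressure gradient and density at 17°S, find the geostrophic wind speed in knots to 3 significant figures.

With the same pressure gradient and density, V_g ∝ 1/f ∝ 1/sin φ.
V₂ = V₁ · sin φ₁ / sin φ₂ = 75.8 × sin 31° / sin 17°
V₂ = 75.8 × 0.5150/0.2924 = 134 knots

134 knots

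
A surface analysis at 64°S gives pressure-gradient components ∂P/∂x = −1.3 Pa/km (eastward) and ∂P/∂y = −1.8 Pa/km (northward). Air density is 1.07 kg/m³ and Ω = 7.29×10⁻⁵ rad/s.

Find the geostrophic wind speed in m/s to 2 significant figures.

Coriolis parameter at 64°S:
f = 2Ω sin φ = 2 × 7.29×10⁻⁵ × sin 64° = 1.31×10⁻⁴ s⁻¹
In the Southern Hemisphere f is negative: f = −1.31×10⁻⁴ s⁻¹.
Component geostrophic relations (x east, y north):
u_g = −(1/(fρ)) ∂P/∂y,  v_g = (1/(fρ)) ∂P/∂x
u_g = −(−1.8×10⁻³)/(−1.31×10⁻⁴ × 1.07) = −12.8 m/s;  v_g = (−1.3×10⁻³)/(−1.31×10⁻⁴ × 1.07) = 9.27 m/s
|V_g| = √(u_g² + v_g²) = 15.8 m/s

16 m/s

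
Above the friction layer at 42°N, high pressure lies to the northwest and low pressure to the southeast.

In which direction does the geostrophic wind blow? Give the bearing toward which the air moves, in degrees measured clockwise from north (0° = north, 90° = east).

The pressure-gradient force points toward the southeast (bearing 135°).
Geostrophic balance: in the Northern Hemisphere the Coriolis force deflects motion to the right, so the geostrophic wind blows 90° to the right of the pressure-gradient force (low pressure on the left).
Rotating 135° by 90° clockwise gives 225° — the wind blows toward the southwest.

225°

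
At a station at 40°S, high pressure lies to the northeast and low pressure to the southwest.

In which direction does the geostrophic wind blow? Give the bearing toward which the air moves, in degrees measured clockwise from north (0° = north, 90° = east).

The pressure-gradient force points toward the southwest (bearing 225°).
Geostrophic balance: in the Southern Hemisphere the Coriolis force deflects motion to the left, so the geostrophic wind blows 90° to the left of the pressure-gradient force (low pressure on the right).
Rotating 225° by 90° counterclockwise gives 135° — the wind blows toward the southeast.

135°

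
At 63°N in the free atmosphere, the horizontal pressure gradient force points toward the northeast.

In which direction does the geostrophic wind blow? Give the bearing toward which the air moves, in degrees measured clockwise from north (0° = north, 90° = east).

The pressure-gradient force points toward the northeast (bearing 045°).
Geostrophic balance: in the Northern Hemisphere the Coriolis force deflects motion to the right, so the geostrophic wind blows 90° to the right of the pressure-gradient force (low pressure on the left).
Rotating 045° by 90° clockwise gives 135° — the wind blows toward the southeast.

135°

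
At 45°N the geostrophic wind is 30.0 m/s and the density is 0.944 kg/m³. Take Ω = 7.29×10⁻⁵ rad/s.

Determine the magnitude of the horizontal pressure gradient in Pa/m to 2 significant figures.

Coriolis parameter at 45°N:
f = 2Ω sin φ = 2 × 7.29×10⁻⁵ × sin 45° = 1.03×10⁻⁴ s⁻¹
Geostrophic balance rearranged: |∂P/∂n| = f ρ V_g
|∂P/∂n| = 1.03×10⁻⁴ × 0.944 × 30.0 = 2.92×10⁻³ Pa/m

2.9×10⁻³ Pa/m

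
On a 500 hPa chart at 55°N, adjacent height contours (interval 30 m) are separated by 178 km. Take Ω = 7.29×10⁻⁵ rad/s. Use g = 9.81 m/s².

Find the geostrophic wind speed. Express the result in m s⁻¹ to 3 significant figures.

13.8 m s⁻¹

Coriolis parameter at 55°N:
f = 2Ω sin φ = 2 × 7.29×10⁻⁵ × sin 55° = 1.19×10⁻⁴ s⁻¹
Height gradient: |∂Z/∂n| = 30 m / 178000 m = 1.69×10⁻⁴
On a pressure surface, geostrophic balance gives V_g = (g/f)|∂Z/∂n|:
V_g = 9.81 × 1.69×10⁻⁴ / 1.19×10⁻⁴ = 13.8 m/s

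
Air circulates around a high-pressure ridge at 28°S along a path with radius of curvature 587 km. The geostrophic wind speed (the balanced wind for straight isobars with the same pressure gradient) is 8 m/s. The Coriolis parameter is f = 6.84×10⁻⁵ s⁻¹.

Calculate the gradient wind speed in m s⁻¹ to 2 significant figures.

11 m s⁻¹

Around a high, pressure-gradient force acts outward with centrifugal, so Coriolis balances both:
fV = (1/ρ)|∂P/∂n| + V²/R  →  V² − fR·V + fR·V_g = 0
With fR = 6.84×10⁻⁵ × 587×10³ m = 40.2 m/s:
V = [fR − √((fR)² − 4 fR V_g)]/2 = [40.2 − √(40.2² − 4×40.2×8)]/2 = 11 m/s
Supergeostrophic (V > V_g = 8 m/s), as expected around a high.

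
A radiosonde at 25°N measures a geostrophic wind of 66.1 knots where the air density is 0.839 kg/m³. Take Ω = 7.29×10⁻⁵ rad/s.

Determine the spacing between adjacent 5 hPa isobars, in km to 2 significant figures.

280 km

Coriolis parameter at 25°N:
f = 2Ω sin φ = 2 × 7.29×10⁻⁵ × sin 25° = 6.16×10⁻⁵ s⁻¹
Wind speed in SI: 66.1 knots = 34.0 m/s
Geostrophic balance rearranged: |∂P/∂n| = f ρ V_g
|∂P/∂n| = 6.16×10⁻⁵ × 0.839 × 34.0 = 1.76×10⁻³ Pa/m
Isobar spacing: Δn = ΔP/|∂P/∂n| = 500 Pa / 1.76×10⁻³ Pa/m = 284422 m ≈ 280 km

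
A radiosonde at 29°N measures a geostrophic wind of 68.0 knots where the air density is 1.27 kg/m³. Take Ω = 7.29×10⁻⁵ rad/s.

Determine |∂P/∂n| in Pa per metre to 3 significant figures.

Coriolis parameter at 29°N:
f = 2Ω sin φ = 2 × 7.29×10⁻⁵ × sin 29° = 7.07×10⁻⁵ s⁻¹
Wind speed in SI: 68.0 knots = 35.0 m/s
Geostrophic balance rearranged: |∂P/∂n| = f ρ V_g
|∂P/∂n| = 7.07×10⁻⁵ × 1.27 × 35.0 = 3.14×10⁻³ Pa/m

3.14×10⁻³ Pa/m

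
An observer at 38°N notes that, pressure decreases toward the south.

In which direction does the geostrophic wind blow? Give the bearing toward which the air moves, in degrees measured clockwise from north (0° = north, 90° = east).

270°

The pressure-gradient force points toward the south (bearing 180°).
Geostrophic balance: in the Northern Hemisphere the Coriolis force deflects motion to the right, so the geostrophic wind blows 90° to the right of the pressure-gradient force (low pressure on the left).
Rotating 180° by 90° clockwise gives 270° — the wind blows toward the west.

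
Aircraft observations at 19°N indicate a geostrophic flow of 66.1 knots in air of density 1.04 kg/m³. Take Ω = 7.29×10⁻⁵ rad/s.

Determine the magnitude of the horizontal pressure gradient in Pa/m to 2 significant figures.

1.7×10⁻³ Pa/m

Coriolis parameter at 19°N:
f = 2Ω sin φ = 2 × 7.29×10⁻⁵ × sin 19° = 4.75×10⁻⁵ s⁻¹
Wind speed in SI: 66.1 knots = 34.0 m/s
Geostrophic balance rearranged: |∂P/∂n| = f ρ V_g
|∂P/∂n| = 4.75×10⁻⁵ × 1.04 × 34.0 = 1.68×10⁻³ Pa/m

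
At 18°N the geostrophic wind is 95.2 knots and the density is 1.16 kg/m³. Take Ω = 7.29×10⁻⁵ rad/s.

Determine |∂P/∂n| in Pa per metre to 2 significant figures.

2.6×10⁻³ Pa/m

Coriolis parameter at 18°N:
f = 2Ω sin φ = 2 × 7.29×10⁻⁵ × sin 18° = 4.51×10⁻⁵ s⁻¹
Wind speed in SI: 95.2 knots = 49.0 m/s
Geostrophic balance rearranged: |∂P/∂n| = f ρ V_g
|∂P/∂n| = 4.51×10⁻⁵ × 1.16 × 49.0 = 2.56×10⁻³ Pa/m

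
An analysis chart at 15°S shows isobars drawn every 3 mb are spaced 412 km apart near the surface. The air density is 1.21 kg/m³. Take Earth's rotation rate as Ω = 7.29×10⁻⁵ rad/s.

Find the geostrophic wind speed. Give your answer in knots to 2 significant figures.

Coriolis parameter at 15°S:
f = 2Ω sin φ = 2 × 7.29×10⁻⁵ × sin 15° = 3.77×10⁻⁵ s⁻¹
Pressure gradient: |∂P/∂n| = 300 Pa / 412000 m = 7.28×10⁻⁴ Pa/m
Geostrophic balance (pressure-gradient force = Coriolis force):
V_g = (1/(fρ)) |∂P/∂n| = 7.28×10⁻⁴ / (3.77×10⁻⁵ × 1.21) = 15.9 m/s
Converting: 15.9 m/s × 1.944 = 31 knots

31 knots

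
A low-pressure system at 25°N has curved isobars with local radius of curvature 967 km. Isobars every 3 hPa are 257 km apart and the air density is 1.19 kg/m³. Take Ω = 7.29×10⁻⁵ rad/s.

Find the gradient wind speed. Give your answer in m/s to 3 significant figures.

13.1 m/s

Coriolis parameter at 25°N:
f = 2Ω sin φ = 2 × 7.29×10⁻⁵ × sin 25° = 6.16×10⁻⁵ s⁻¹
Pressure gradient: |∂P/∂n| = 300 Pa / 257000 m = 1.17×10⁻³ Pa/m
Geostrophic speed: V_g = |∂P/∂n|/(fρ) = 1.17×10⁻³/(6.16×10⁻⁵ × 1.19) = 15.9 m/s
Around a low, centrifugal force acts outward with Coriolis, so pressure-gradient force balances both:
(1/ρ)|∂P/∂n| = fV + V²/R  →  V² + fR·V − fR·V_g = 0
With fR = 6.16×10⁻⁵ × 967×10³ m = 59.6 m/s:
V = [−fR + √((fR)² + 4 fR V_g)]/2 = [−59.6 + √(59.6² + 4×59.6×15.9)]/2 = 13.1 m/s
Subgeostrophic (V < V_g = 15.9 m/s), as expected around a low.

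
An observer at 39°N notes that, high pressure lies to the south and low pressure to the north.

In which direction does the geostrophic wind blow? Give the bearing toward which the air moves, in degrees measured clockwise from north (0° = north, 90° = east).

The pressure-gradient force points toward the north (bearing 000°).
Geostrophic balance: in the Northern Hemisphere the Coriolis force deflects motion to the right, so the geostrophic wind blows 90° to the right of the pressure-gradient force (low pressure on the left).
Rotating 000° by 90° clockwise gives 090° — the wind blows toward the east.

090°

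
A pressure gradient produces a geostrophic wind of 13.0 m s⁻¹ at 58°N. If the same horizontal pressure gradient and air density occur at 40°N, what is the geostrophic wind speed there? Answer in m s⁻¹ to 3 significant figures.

With the same pressure gradient and density, V_g ∝ 1/f ∝ 1/sin φ.
V₂ = V₁ · sin φ₁ / sin φ₂ = 13.0 × sin 58° / sin 40°
V₂ = 13.0 × 0.8480/0.6428 = 17.2 m s⁻¹

17.2 m s⁻¹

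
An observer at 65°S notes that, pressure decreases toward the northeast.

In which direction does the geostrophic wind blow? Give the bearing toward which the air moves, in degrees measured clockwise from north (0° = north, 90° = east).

The pressure-gradient force points toward the northeast (bearing 045°).
Geostrophic balance: in the Southern Hemisphere the Coriolis force deflects motion to the left, so the geostrophic wind blows 90° to the left of the pressure-gradient force (low pressure on the right).
Rotating 045° by 90° counterclockwise gives 315° — the wind blows toward the northwest.

315°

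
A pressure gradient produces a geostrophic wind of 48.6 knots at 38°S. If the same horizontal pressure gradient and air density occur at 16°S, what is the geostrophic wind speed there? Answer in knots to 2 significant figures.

With the same pressure gradient and density, V_g ∝ 1/f ∝ 1/sin φ.
V₂ = V₁ · sin φ₁ / sin φ₂ = 48.6 × sin 38° / sin 16°
V₂ = 48.6 × 0.6157/0.2756 = 110 knots

110 knots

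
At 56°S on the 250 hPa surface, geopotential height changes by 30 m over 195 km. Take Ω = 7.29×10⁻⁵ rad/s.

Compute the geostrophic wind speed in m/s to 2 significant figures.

12 m/s

Coriolis parameter at 56°S:
f = 2Ω sin φ = 2 × 7.29×10⁻⁵ × sin 56° = 1.21×10⁻⁴ s⁻¹
Height gradient: |∂Z/∂n| = 30 m / 195000 m = 1.54×10⁻⁴
On a pressure surface, geostrophic balance gives V_g = (g/f)|∂Z/∂n|:
V_g = 9.81 × 1.54×10⁻⁴ / 1.21×10⁻⁴ = 12.5 m/s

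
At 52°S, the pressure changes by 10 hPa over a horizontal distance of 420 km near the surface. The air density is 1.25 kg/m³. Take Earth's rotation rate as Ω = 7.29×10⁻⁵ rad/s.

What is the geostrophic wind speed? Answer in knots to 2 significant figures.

Coriolis parameter at 52°S:
f = 2Ω sin φ = 2 × 7.29×10⁻⁵ × sin 52° = 1.15×10⁻⁴ s⁻¹
Pressure gradient: |∂P/∂n| = 1000 Pa / 420000 m = 2.38×10⁻³ Pa/m
Geostrophic balance (pressure-gradient force = Coriolis force):
V_g = (1/(fρ)) |∂P/∂n| = 2.38×10⁻³ / (1.15×10⁻⁴ × 1.25) = 16.6 m/s
Converting: 16.6 m/s × 1.944 = 32 knots

32 knots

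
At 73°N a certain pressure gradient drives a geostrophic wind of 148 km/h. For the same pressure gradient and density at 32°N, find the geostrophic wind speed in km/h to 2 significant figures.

270 km/h

With the same pressure gradient and density, V_g ∝ 1/f ∝ 1/sin φ.
V₂ = V₁ · sin φ₁ / sin φ₂ = 148 × sin 73° / sin 32°
V₂ = 148 × 0.9563/0.5299 = 270 km/h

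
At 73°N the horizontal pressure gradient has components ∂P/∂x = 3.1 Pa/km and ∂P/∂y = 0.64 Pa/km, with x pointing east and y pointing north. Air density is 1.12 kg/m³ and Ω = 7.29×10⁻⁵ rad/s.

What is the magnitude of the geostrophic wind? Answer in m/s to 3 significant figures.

Coriolis parameter at 73°N:
f = 2Ω sin φ = 2 × 7.29×10⁻⁵ × sin 73° = 1.39×10⁻⁴ s⁻¹
Component geostrophic relations (x east, y north):
u_g = −(1/(fρ)) ∂P/∂y,  v_g = (1/(fρ)) ∂P/∂x
u_g = −(0.64×10⁻³)/(1.39×10⁻⁴ × 1.12) = −4.10 m/s;  v_g = (3.1×10⁻³)/(1.39×10⁻⁴ × 1.12) = 19.9 m/s
|V_g| = √(u_g² + v_g²) = 20.3 m/s

20.3 m/s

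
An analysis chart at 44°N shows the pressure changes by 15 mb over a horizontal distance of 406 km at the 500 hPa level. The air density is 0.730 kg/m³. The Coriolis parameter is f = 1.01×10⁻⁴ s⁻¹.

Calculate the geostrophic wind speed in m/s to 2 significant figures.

Pressure gradient: |∂P/∂n| = 1500 Pa / 406000 m = 3.69×10⁻³ Pa/m
Geostrophic balance (pressure-gradient force = Coriolis force):
V_g = (1/(fρ)) |∂P/∂n| = 3.69×10⁻³ / (1.01×10⁻⁴ × 0.730) = 50.1 m/s

50 m/s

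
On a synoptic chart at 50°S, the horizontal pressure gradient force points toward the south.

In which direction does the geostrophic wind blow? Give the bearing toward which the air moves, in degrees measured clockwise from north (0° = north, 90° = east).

090°

The pressure-gradient force points toward the south (bearing 180°).
Geostrophic balance: in the Southern Hemisphere the Coriolis force deflects motion to the left, so the geostrophic wind blows 90° to the left of the pressure-gradient force (low pressure on the right).
Rotating 180° by 90° counterclockwise gives 090° — the wind blows toward the east.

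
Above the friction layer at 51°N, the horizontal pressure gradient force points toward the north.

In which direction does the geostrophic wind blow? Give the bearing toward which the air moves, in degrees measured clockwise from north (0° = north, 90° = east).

The pressure-gradient force points toward the north (bearing 000°).
Geostrophic balance: in the Northern Hemisphere the Coriolis force deflects motion to the right, so the geostrophic wind blows 90° to the right of the pressure-gradient force (low pressure on the left).
Rotating 000° by 90° clockwise gives 090° — the wind blows toward the east.

090°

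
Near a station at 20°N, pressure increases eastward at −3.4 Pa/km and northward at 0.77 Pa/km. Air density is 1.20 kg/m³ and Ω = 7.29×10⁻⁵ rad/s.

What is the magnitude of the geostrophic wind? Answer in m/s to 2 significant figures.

58 m/s

Coriolis parameter at 20°N:
f = 2Ω sin φ = 2 × 7.29×10⁻⁵ × sin 20° = 4.99×10⁻⁵ s⁻¹
Component geostrophic relations (x east, y north):
u_g = −(1/(fρ)) ∂P/∂y,  v_g = (1/(fρ)) ∂P/∂x
u_g = −(0.77×10⁻³)/(4.99×10⁻⁵ × 1.20) = −12.9 m/s;  v_g = (−3.4×10⁻³)/(4.99×10⁻⁵ × 1.20) = −56.8 m/s
|V_g| = √(u_g² + v_g²) = 58.3 m/s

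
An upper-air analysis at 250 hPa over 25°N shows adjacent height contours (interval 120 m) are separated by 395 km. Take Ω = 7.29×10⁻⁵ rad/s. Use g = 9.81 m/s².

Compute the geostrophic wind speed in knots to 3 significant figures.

94.0 knots

Coriolis parameter at 25°N:
f = 2Ω sin φ = 2 × 7.29×10⁻⁵ × sin 25° = 6.16×10⁻⁵ s⁻¹
Height gradient: |∂Z/∂n| = 120 m / 395000 m = 3.04×10⁻⁴
On a pressure surface, geostrophic balance gives V_g = (g/f)|∂Z/∂n|:
V_g = 9.81 × 3.04×10⁻⁴ / 6.16×10⁻⁵ = 48.4 m/s
Converting: 48.4 m/s × 1.944 = 94.0 knots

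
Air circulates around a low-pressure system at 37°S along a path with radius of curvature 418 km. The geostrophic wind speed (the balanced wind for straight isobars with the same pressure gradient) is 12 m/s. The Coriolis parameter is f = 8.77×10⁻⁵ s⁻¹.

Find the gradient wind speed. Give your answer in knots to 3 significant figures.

Around a low, centrifugal force acts outward with Coriolis, so pressure-gradient force balances both:
(1/ρ)|∂P/∂n| = fV + V²/R  →  V² + fR·V − fR·V_g = 0
With fR = 8.77×10⁻⁵ × 418×10³ m = 36.7 m/s:
V = [−fR + √((fR)² + 4 fR V_g)]/2 = [−36.7 + √(36.7² + 4×36.7×12)]/2 = 9.53 m/s
Subgeostrophic (V < V_g = 12 m/s), as expected around a low.
Converting: 9.53 m/s × 1.944 = 18.5 knots

18.5 knots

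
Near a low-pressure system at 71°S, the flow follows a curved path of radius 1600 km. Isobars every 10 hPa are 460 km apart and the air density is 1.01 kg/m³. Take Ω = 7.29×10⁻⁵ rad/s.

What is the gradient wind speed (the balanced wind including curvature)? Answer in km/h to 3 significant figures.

Coriolis parameter at 71°S:
f = 2Ω sin φ = 2 × 7.29×10⁻⁵ × sin 71° = 1.38×10⁻⁴ s⁻¹
Pressure gradient: |∂P/∂n| = 1000 Pa / 460000 m = 2.17×10⁻³ Pa/m
Geostrophic speed: V_g = |∂P/∂n|/(fρ) = 2.17×10⁻³/(1.38×10⁻⁴ × 1.01) = 15.6 m/s
Around a low, centrifugal force acts outward with Coriolis, so pressure-gradient force balances both:
(1/ρ)|∂P/∂n| = fV + V²/R  →  V² + fR·V − fR·V_g = 0
With fR = 1.38×10⁻⁴ × 1600×10³ m = 221 m/s:
V = [−fR + √((fR)² + 4 fR V_g)]/2 = [−221 + √(221² + 4×221×15.6)]/2 = 14.6 m/s
Subgeostrophic (V < V_g = 15.6 m/s), as expected around a low.
Converting: 14.6 m/s × 3.6 = 52.7 km/h

52.7 km/h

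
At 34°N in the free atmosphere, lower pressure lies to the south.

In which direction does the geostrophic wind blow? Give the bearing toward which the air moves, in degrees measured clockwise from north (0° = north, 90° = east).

The pressure-gradient force points toward the south (bearing 180°).
Geostrophic balance: in the Northern Hemisphere the Coriolis force deflects motion to the right, so the geostrophic wind blows 90° to the right of the pressure-gradient force (low pressure on the left).
Rotating 180° by 90° clockwise gives 270° — the wind blows toward the west.

270°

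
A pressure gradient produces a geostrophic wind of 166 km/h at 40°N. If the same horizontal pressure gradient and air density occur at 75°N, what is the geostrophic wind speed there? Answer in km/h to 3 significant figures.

110 km/h

With the same pressure gradient and density, V_g ∝ 1/f ∝ 1/sin φ.
V₂ = V₁ · sin φ₁ / sin φ₂ = 166 × sin 40° / sin 75°
V₂ = 166 × 0.6428/0.9659 = 110 km/h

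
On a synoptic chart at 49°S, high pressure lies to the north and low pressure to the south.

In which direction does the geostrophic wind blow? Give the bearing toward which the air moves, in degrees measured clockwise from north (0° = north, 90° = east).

090°

The pressure-gradient force points toward the south (bearing 180°).
Geostrophic balance: in the Southern Hemisphere the Coriolis force deflects motion to the left, so the geostrophic wind blows 90° to the left of the pressure-gradient force (low pressure on the right).
Rotating 180° by 90° counterclockwise gives 090° — the wind blows toward the east.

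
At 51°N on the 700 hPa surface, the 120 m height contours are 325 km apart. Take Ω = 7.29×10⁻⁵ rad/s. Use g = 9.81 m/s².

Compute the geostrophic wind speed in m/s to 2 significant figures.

32 m/s

Coriolis parameter at 51°N:
f = 2Ω sin φ = 2 × 7.29×10⁻⁵ × sin 51° = 1.13×10⁻⁴ s⁻¹
Height gradient: |∂Z/∂n| = 120 m / 325000 m = 3.69×10⁻⁴
On a pressure surface, geostrophic balance gives V_g = (g/f)|∂Z/∂n|:
V_g = 9.81 × 3.69×10⁻⁴ / 1.13×10⁻⁴ = 32.0 m/s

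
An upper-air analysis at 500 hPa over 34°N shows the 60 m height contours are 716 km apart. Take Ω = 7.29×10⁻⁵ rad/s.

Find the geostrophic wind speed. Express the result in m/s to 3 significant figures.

10.1 m/s

Coriolis parameter at 34°N:
f = 2Ω sin φ = 2 × 7.29×10⁻⁵ × sin 34° = 8.15×10⁻⁵ s⁻¹
Height gradient: |∂Z/∂n| = 60 m / 716000 m = 8.38×10⁻⁵
On a pressure surface, geostrophic balance gives V_g = (g/f)|∂Z/∂n|:
V_g = 9.81 × 8.38×10⁻⁵ / 8.15×10⁻⁵ = 10.1 m/s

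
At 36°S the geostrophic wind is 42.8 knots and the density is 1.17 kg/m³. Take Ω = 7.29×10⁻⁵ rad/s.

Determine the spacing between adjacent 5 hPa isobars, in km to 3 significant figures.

226 km

Coriolis parameter at 36°S:
f = 2Ω sin φ = 2 × 7.29×10⁻⁵ × sin 36° = 8.57×10⁻⁵ s⁻¹
Wind speed in SI: 42.8 knots = 22.0 m/s
Geostrophic balance rearranged: |∂P/∂n| = f ρ V_g
|∂P/∂n| = 8.57×10⁻⁵ × 1.17 × 22.0 = 2.21×10⁻³ Pa/m
Isobar spacing: Δn = ΔP/|∂P/∂n| = 500 Pa / 2.21×10⁻³ Pa/m = 226478 m ≈ 226 km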